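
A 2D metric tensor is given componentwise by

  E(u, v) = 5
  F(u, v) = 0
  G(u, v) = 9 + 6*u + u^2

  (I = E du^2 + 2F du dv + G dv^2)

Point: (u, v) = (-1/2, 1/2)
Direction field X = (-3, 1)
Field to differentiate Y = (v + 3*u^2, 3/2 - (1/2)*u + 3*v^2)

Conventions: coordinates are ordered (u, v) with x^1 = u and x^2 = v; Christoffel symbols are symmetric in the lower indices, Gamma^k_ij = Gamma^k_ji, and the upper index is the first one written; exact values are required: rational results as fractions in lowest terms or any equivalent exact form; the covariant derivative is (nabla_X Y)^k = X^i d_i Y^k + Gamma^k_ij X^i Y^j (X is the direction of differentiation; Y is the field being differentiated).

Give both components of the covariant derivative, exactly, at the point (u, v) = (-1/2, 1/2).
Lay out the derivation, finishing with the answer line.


E = 5, F = 0, G = 25/4 at the point
E_u = 0, E_v = 0, F_u = 0, F_v = 0, G_u = 5, G_v = 0
EG - F^2 = 125/4;  g^inv = (4/125) * [[25/4, 0], [0, 5]]
first-kind symbols [ij,l] = (1/2)(d_i g_jl + d_j g_il - d_l g_ij): [uu,u] = E_u/2 = 0, [uu,v] = F_u - E_v/2 = 0, [uv,u] = E_v/2 = 0, [uv,v] = G_u/2 = 5/2, [vv,u] = F_v - G_u/2 = -5/2, [vv,v] = G_v/2 = 0
Gamma^u_ij = (G*[ij,u] - F*[ij,v])/(EG - F^2), Gamma^v_ij = (E*[ij,v] - F*[ij,u])/(EG - F^2)
Gamma_uuu = 0, Gamma_uuv = 0, Gamma_uvv = -1/2, Gamma_vuu = 0, Gamma_vuv = 2/5, Gamma_vvv = 0
X = (-3, 1), Y = (5/4, 5/2) at the point

Answer: (nabla_X Y)^u = 35/4, (nabla_X Y)^v = 2


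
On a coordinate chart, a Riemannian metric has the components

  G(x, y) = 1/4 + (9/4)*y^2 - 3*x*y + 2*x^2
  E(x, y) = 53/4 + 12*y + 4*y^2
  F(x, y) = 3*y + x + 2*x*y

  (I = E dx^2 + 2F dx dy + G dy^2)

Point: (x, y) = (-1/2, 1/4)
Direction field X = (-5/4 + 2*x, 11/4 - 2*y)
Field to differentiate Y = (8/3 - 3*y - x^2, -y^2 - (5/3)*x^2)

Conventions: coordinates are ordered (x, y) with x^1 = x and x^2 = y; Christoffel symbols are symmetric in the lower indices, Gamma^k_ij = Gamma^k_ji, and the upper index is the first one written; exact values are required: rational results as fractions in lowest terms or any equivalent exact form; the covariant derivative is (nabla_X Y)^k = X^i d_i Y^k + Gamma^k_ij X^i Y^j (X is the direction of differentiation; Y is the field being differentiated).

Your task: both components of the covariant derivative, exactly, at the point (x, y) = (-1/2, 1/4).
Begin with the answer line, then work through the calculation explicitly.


Answer: (nabla_X Y)^x = -20197/2816, (nabla_X Y)^y = 2185/432

E = 33/2, F = 0, G = 81/64 at the point
E_x = 0, E_y = 14, F_x = 3/2, F_y = 2, G_x = -11/4, G_y = 21/8
EG - F^2 = 2673/128;  g^inv = (128/2673) * [[81/64, 0], [0, 33/2]]
first-kind symbols [ij,l] = (1/2)(d_i g_jl + d_j g_il - d_l g_ij): [xx,x] = E_x/2 = 0, [xx,y] = F_x - E_y/2 = -11/2, [xy,x] = E_y/2 = 7, [xy,y] = G_x/2 = -11/8, [yy,x] = F_y - G_x/2 = 27/8, [yy,y] = G_y/2 = 21/16
Gamma^x_ij = (G*[ij,x] - F*[ij,y])/(EG - F^2), Gamma^y_ij = (E*[ij,y] - F*[ij,x])/(EG - F^2)
Gamma_xxx = 0, Gamma_xxy = 14/33, Gamma_xyy = 9/44, Gamma_yxx = -352/81, Gamma_yxy = -88/81, Gamma_yyy = 28/27
X = (-9/4, 9/4), Y = (5/3, -23/48) at the point


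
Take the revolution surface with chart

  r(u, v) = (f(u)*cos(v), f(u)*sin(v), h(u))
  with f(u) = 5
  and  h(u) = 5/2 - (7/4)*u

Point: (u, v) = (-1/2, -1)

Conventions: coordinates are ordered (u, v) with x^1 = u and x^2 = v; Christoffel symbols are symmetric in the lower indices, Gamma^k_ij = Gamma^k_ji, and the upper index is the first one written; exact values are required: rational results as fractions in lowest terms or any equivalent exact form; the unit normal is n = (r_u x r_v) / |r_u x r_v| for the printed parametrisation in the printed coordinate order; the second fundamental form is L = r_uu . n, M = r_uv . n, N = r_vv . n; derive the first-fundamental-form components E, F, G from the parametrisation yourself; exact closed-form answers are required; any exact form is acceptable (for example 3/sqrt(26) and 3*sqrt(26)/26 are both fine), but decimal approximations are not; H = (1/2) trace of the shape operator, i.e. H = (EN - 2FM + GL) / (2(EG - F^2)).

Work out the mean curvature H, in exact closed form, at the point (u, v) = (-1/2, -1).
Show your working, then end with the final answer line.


f = 5, f' = 0, f'' = 0, h' = -7/4, h'' = 0
E = 49/16, F = 0, G = 25; answer radicand W^2 = 49/16
unnormalised second-form numerators: l = 0, m = 0, n = -35/4; L = l/sqrt(49/16), and similarly M = m/sqrt(W^2), N = n/sqrt(W^2)
H = (E*n - 2*F*m + G*l) / (2*(EG - F^2)*sqrt(W^2)); E*n - 2*F*m + G*l = -1715/64, EG - F^2 = 1225/16, so H = (-7/40)/sqrt(49/16)

Answer: H = -1/10


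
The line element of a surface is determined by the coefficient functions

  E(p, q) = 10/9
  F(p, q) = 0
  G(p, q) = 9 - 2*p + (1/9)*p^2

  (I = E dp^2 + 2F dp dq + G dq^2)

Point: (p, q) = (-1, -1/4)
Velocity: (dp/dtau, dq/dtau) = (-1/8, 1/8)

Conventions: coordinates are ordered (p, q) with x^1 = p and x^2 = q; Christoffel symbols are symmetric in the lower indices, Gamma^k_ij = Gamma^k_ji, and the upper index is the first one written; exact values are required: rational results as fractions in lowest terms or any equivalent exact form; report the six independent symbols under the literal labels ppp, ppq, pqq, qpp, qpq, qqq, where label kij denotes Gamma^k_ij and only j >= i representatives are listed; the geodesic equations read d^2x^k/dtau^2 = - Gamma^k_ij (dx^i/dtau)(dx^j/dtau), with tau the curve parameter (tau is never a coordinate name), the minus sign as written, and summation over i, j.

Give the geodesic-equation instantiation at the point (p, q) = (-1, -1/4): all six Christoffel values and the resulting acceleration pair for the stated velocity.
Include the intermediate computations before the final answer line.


E = 10/9, F = 0, G = 100/9 at the point
E_p = 0, E_q = 0, F_p = 0, F_q = 0, G_p = -20/9, G_q = 0
EG - F^2 = 1000/81;  g^inv = (81/1000) * [[100/9, 0], [0, 10/9]]
first-kind symbols [ij,l] = (1/2)(d_i g_jl + d_j g_il - d_l g_ij): [pp,p] = E_p/2 = 0, [pp,q] = F_p - E_q/2 = 0, [pq,p] = E_q/2 = 0, [pq,q] = G_p/2 = -10/9, [qq,p] = F_q - G_p/2 = 10/9, [qq,q] = G_q/2 = 0
Gamma^p_ij = (G*[ij,p] - F*[ij,q])/(EG - F^2), Gamma^q_ij = (E*[ij,q] - F*[ij,p])/(EG - F^2)
Gamma_ppp = 0, Gamma_ppq = 0, Gamma_pqq = 1, Gamma_qpp = 0, Gamma_qpq = -1/10, Gamma_qqq = 0
d^2p/dtau^2 = -(Gamma_ppp*(-1/8)^2 + 2*Gamma_ppq*(-1/8)*(1/8) + Gamma_pqq*(1/8)^2) = -1/64
d^2q/dtau^2 = -(Gamma_qpp*(-1/8)^2 + 2*Gamma_qpq*(-1/8)*(1/8) + Gamma_qqq*(1/8)^2) = -1/320

Answer: Gamma_ppp = 0, Gamma_ppq = 0, Gamma_pqq = 1, Gamma_qpp = 0, Gamma_qpq = -1/10, Gamma_qqq = 0; accelerations (d^2p/dtau^2, d^2q/dtau^2) = (-1/64, -1/320)


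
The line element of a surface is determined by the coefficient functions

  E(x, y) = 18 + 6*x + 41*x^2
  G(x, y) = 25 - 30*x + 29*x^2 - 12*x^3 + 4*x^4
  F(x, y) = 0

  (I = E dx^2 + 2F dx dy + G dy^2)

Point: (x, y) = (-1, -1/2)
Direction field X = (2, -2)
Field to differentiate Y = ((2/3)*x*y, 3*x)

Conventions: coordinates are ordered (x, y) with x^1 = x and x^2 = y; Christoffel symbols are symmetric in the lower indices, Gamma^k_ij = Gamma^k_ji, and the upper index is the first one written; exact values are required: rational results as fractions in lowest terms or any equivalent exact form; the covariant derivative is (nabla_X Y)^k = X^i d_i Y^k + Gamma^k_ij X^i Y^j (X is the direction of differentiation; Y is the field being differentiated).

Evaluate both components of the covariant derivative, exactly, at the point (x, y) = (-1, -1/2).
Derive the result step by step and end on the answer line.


E = 53, F = 0, G = 100 at the point
E_x = -76, E_y = 0, F_x = 0, F_y = 0, G_x = -140, G_y = 0
EG - F^2 = 5300;  g^inv = (1/5300) * [[100, 0], [0, 53]]
first-kind symbols [ij,l] = (1/2)(d_i g_jl + d_j g_il - d_l g_ij): [xx,x] = E_x/2 = -38, [xx,y] = F_x - E_y/2 = 0, [xy,x] = E_y/2 = 0, [xy,y] = G_x/2 = -70, [yy,x] = F_y - G_x/2 = 70, [yy,y] = G_y/2 = 0
Gamma^x_ij = (G*[ij,x] - F*[ij,y])/(EG - F^2), Gamma^y_ij = (E*[ij,y] - F*[ij,x])/(EG - F^2)
Gamma_xxx = -38/53, Gamma_xxy = 0, Gamma_xyy = 70/53, Gamma_yxx = 0, Gamma_yxy = -7/10, Gamma_yyy = 0
X = (2, -2), Y = (1/3, -3) at the point

Answer: (nabla_X Y)^x = 430/53, (nabla_X Y)^y = 32/3


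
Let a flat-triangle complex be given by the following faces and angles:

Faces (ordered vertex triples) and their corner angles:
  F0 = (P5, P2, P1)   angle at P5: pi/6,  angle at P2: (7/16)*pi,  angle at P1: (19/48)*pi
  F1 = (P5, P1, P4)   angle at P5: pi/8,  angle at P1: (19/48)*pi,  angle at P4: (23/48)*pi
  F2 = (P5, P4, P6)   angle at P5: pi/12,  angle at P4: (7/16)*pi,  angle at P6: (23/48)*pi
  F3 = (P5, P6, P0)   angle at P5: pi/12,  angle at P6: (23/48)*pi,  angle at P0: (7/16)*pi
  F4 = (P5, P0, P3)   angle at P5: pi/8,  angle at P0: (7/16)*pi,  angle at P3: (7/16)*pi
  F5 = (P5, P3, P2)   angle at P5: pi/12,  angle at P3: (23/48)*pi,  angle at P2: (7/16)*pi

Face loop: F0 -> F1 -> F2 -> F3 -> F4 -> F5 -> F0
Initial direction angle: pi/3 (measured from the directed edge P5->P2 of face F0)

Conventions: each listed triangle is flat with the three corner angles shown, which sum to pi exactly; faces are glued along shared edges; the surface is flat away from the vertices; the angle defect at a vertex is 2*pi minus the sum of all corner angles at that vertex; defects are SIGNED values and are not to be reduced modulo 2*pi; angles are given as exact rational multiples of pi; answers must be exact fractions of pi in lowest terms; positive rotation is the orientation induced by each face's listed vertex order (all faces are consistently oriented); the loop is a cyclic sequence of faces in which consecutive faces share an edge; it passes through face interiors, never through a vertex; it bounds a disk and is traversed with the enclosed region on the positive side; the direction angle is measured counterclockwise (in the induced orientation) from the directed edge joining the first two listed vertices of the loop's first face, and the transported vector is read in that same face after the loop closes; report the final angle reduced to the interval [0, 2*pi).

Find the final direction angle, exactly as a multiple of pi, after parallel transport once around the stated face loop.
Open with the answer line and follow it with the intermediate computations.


Answer: final direction angle = (5/3)*pi

enclosed vertex P5: corner angles sum to (2/3)*pi, defect = 2*pi - (2/3)*pi = (4/3)*pi
the final direction is the initial angle plus the enclosed defects, taken mod 2*pi in the induced orientation
final angle = pi/3 + (4/3)*pi = (5/3)*pi (mod 2*pi)


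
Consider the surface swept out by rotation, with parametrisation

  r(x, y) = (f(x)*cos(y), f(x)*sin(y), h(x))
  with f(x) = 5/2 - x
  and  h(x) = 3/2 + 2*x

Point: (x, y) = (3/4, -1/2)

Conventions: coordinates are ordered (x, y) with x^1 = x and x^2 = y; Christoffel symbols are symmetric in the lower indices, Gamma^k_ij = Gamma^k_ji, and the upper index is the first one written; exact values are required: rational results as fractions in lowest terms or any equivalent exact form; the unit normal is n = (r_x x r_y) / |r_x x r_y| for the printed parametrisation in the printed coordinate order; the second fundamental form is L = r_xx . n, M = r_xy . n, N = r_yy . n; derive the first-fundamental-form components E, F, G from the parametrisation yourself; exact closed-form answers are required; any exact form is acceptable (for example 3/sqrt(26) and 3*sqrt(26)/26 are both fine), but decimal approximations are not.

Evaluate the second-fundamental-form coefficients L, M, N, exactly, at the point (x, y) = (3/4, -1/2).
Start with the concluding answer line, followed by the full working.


Answer: L = 0, M = 0, N = 7*sqrt(5)/10

f = 7/4, f' = -1, f'' = 0, h' = 2, h'' = 0
E = 5, F = 0, G = 49/16; answer radicand W^2 = 5
unnormalised second-form numerators: l = 0, m = 0, n = 7/2; L = l/sqrt(5), and similarly M = m/sqrt(W^2), N = n/sqrt(W^2)


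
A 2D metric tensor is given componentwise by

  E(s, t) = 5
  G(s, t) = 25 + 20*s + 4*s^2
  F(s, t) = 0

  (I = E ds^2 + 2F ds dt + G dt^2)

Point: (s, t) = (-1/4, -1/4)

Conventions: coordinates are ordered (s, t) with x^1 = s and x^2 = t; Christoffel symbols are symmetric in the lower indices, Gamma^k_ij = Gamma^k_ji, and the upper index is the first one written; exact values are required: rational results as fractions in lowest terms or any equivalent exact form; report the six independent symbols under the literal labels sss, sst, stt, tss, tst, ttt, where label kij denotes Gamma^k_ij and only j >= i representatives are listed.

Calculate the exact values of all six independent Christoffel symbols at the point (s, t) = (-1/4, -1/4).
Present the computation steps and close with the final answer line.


E = 5, F = 0, G = 81/4 at the point
E_s = 0, E_t = 0, F_s = 0, F_t = 0, G_s = 18, G_t = 0
EG - F^2 = 405/4;  g^inv = (4/405) * [[81/4, 0], [0, 5]]
first-kind symbols [ij,l] = (1/2)(d_i g_jl + d_j g_il - d_l g_ij): [ss,s] = E_s/2 = 0, [ss,t] = F_s - E_t/2 = 0, [st,s] = E_t/2 = 0, [st,t] = G_s/2 = 9, [tt,s] = F_t - G_s/2 = -9, [tt,t] = G_t/2 = 0
Gamma^s_ij = (G*[ij,s] - F*[ij,t])/(EG - F^2), Gamma^t_ij = (E*[ij,t] - F*[ij,s])/(EG - F^2)

Answer: Gamma_sss = 0, Gamma_sst = 0, Gamma_stt = -9/5, Gamma_tss = 0, Gamma_tst = 4/9, Gamma_ttt = 0


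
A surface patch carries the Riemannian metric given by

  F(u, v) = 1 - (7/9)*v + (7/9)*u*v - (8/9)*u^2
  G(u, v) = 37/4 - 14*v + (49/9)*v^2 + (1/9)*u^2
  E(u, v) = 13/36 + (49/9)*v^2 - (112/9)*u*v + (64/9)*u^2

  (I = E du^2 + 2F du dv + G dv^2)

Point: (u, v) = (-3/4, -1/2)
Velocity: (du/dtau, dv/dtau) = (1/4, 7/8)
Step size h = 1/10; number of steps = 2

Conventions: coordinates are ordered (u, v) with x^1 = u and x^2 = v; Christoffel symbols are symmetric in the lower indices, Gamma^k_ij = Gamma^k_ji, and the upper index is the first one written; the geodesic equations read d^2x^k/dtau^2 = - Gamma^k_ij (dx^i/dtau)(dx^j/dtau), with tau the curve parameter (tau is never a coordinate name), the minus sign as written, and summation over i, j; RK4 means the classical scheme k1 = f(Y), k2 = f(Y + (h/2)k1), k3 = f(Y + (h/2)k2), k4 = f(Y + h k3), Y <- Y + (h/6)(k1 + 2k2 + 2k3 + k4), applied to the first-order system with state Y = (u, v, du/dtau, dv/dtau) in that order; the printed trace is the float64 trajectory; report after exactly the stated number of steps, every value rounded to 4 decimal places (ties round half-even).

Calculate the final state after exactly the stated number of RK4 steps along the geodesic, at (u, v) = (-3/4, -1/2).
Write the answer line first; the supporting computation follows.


Answer: u = -0.7047, v = -0.3152, du/dtau = 0.2046, dv/dtau = 0.9785

f(Y) = (du/dtau, dv/dtau, -Gamma^u_ij Y'^i Y'^j, -Gamma^v_ij Y'^i Y'^j) with the Gammas evaluated at the stage position; h = 0.100000; intermediate values shown to 6 dp
step 0: u = -0.7500, v = -0.5000, du/dtau = 0.2500, dv/dtau = 0.8750
step 1:
  k1: at (u, v) = (-0.750000, -0.500000), (du/dtau, dv/dtau) = (0.250000, 0.875000); Gamma_uuu = -2.206850, Gamma_uuv = 1.996536, Gamma_uvv = -0.643348, Gamma_vuu = 0.090831, Gamma_vuv = -0.138079, Gamma_vvv = -0.507124; k1 = (0.250000, 0.875000, -0.242993, 0.443000)
  k2: at (u, v) = (-0.737500, -0.456250), (du/dtau, dv/dtau) = (0.237850, 0.897150); Gamma_uuu = -2.119301, Gamma_uuv = 1.920998, Gamma_uvv = -0.574348, Gamma_vuu = 0.074431, Gamma_vuv = -0.134192, Gamma_vvv = -0.524811; k2 = (0.237850, 0.897150, -0.237659, 0.475468)
  k3: at (u, v) = (-0.738107, -0.455143), (du/dtau, dv/dtau) = (0.238117, 0.898773); Gamma_uuu = -2.114079, Gamma_uuv = 1.916344, Gamma_uvv = -0.571380, Gamma_vuu = 0.073442, Gamma_vuv = -0.133812, Gamma_vvv = -0.525375; k3 = (0.238117, 0.898773, -0.238821, 0.477506)
  k4: at (u, v) = (-0.726188, -0.410123), (du/dtau, dv/dtau) = (0.226118, 0.922751); Gamma_uuu = -2.022835, Gamma_uuv = 1.836805, Gamma_uvv = -0.510115, Gamma_vuu = 0.054794, Gamma_vuv = -0.129517, Gamma_vvv = -0.543716; k4 = (0.226118, 0.922751, -0.228727, 0.514203)
  Y <- Y + (h/6)(k1 + 2k2 + 2k3 + k4): u = -0.7262, v = -0.4102, du/dtau = 0.2263, dv/dtau = 0.9227
step 2:
  k1: at (u, v) = (-0.726199, -0.410173), (du/dtau, dv/dtau) = (0.226255, 0.922719); Gamma_uuu = -2.022944, Gamma_uuv = 1.836901, Gamma_uvv = -0.510182, Gamma_vuu = 0.054818, Gamma_vuv = -0.129522, Gamma_vvv = -0.543695; k1 = (0.226255, 0.922719, -0.229048, 0.514183)
  k2: at (u, v) = (-0.714886, -0.364037), (du/dtau, dv/dtau) = (0.214803, 0.948428); Gamma_uuu = -1.930297, Gamma_uuv = 1.755506, Gamma_uvv = -0.455947, Gamma_vuu = 0.033867, Gamma_vuv = -0.124950, Gamma_vvv = -0.562768; k2 = (0.214803, 0.948428, -0.216085, 0.555568)
  k3: at (u, v) = (-0.715459, -0.362752), (du/dtau, dv/dtau) = (0.215451, 0.950498); Gamma_uuu = -1.925116, Gamma_uuv = 1.750830, Gamma_uvv = -0.453703, Gamma_vuu = 0.032709, Gamma_vuv = -0.124560, Gamma_vvv = -0.563384; k3 = (0.215451, 0.950498, -0.217832, 0.558485)
  k4: at (u, v) = (-0.704654, -0.315124), (du/dtau, dv/dtau) = (0.204472, 0.978568); Gamma_uuu = -1.832355, Gamma_uuv = 1.668777, Gamma_uvv = -0.406023, Gamma_vuu = 0.008975, Gamma_vuv = -0.119779, Gamma_vvv = -0.583496; k4 = (0.204472, 0.978568, -0.202397, 0.606310)
  Y <- Y + (h/6)(k1 + 2k2 + 2k3 + k4): u = -0.7047, v = -0.3152, du/dtau = 0.2046, dv/dtau = 0.9785


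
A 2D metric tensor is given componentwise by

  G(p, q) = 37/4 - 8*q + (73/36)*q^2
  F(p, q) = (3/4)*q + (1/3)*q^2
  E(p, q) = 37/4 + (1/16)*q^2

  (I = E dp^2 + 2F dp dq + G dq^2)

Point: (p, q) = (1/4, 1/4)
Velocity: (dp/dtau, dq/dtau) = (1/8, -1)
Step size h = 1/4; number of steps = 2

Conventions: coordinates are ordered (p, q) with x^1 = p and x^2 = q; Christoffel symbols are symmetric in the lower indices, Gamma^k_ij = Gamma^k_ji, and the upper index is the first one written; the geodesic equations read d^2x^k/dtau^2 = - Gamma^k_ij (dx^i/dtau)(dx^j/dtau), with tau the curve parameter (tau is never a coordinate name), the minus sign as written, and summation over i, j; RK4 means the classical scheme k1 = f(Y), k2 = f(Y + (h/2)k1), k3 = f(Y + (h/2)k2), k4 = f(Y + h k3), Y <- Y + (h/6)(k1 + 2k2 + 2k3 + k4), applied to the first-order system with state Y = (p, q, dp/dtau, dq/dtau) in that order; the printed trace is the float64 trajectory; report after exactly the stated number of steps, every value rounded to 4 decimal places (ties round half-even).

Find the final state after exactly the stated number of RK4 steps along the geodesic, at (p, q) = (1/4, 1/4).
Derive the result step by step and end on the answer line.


f(Y) = (dp/dtau, dq/dtau, -Gamma^p_ij Y'^i Y'^j, -Gamma^q_ij Y'^i Y'^j) with the Gammas evaluated at the stage position; h = 0.250000; intermediate values shown to 6 dp
step 0: p = 0.2500, q = 0.2500, dp/dtau = 0.1250, dq/dtau = -1.0000
step 1:
  k1: at (p, q) = (0.250000, 0.250000), (dp/dtau, dq/dtau) = (0.125000, -1.000000); Gamma_ppp = 0.000048, Gamma_ppq = 0.001690, Gamma_pqq = 0.109788, Gamma_qpp = -0.002119, Gamma_qpq = -0.000048, Gamma_qqq = -0.476624; k1 = (0.125000, -1.000000, -0.109366, 0.476645)
  k2: at (p, q) = (0.265625, 0.125000), (dp/dtau, dq/dtau) = (0.111329, -0.940419); Gamma_ppp = 0.000010, Gamma_ppq = 0.000845, Gamma_pqq = 0.094932, Gamma_qpp = -0.000943, Gamma_qpq = -0.000010, Gamma_qqq = -0.453522; k2 = (0.111329, -0.940419, -0.083780, 0.401099)
  k3: at (p, q) = (0.263916, 0.132448), (dp/dtau, dq/dtau) = (0.114528, -0.949863); Gamma_ppp = 0.000011, Gamma_ppq = 0.000895, Gamma_pqq = 0.095788, Gamma_qpp = -0.001006, Gamma_qpq = -0.000011, Gamma_qqq = -0.454839; k3 = (0.114528, -0.949863, -0.086229, 0.410384)
  k4: at (p, q) = (0.278632, 0.012534), (dp/dtau, dq/dtau) = (0.103443, -0.897404); Gamma_ppp = 0.000000, Gamma_ppq = 0.000085, Gamma_pqq = 0.082428, Gamma_qpp = -0.000086, Gamma_qpq = 0.000000, Gamma_qqq = -0.434464; k4 = (0.103443, -0.897404, -0.066367, 0.349889)
  Y <- Y + (h/6)(k1 + 2k2 + 2k3 + k4): p = 0.2783, q = 0.0134, dp/dtau = 0.1035, dq/dtau = -0.8979
step 2:
  k1: at (p, q) = (0.278340, 0.013418), (dp/dtau, dq/dtau) = (0.103510, -0.897937); Gamma_ppp = 0.000000, Gamma_ppq = 0.000091, Gamma_pqq = 0.082524, Gamma_qpp = -0.000092, Gamma_qpq = 0.000000, Gamma_qqq = -0.434608; k1 = (0.103510, -0.897937, -0.066521, 0.350422)
  k2: at (p, q) = (0.291279, -0.098824), (dp/dtau, dq/dtau) = (0.095195, -0.854135); Gamma_ppp = 0.000005, Gamma_ppq = -0.000668, Gamma_pqq = 0.070759, Gamma_qpp = 0.000614, Gamma_qpq = -0.000005, Gamma_qqq = -0.417019; k2 = (0.095195, -0.854135, -0.051731, 0.304229)
  k3: at (p, q) = (0.290239, -0.093349), (dp/dtau, dq/dtau) = (0.097044, -0.859909); Gamma_ppp = 0.000004, Gamma_ppq = -0.000631, Gamma_pqq = 0.071318, Gamma_qpp = 0.000583, Gamma_qpq = -0.000004, Gamma_qqq = -0.417846; k3 = (0.097044, -0.859909, -0.052841, 0.308967)
  k4: at (p, q) = (0.302601, -0.201559), (dp/dtau, dq/dtau) = (0.090300, -0.820696); Gamma_ppp = 0.000017, Gamma_ppq = -0.001362, Gamma_pqq = 0.060556, Gamma_qpp = 0.001151, Gamma_qpq = -0.000017, Gamma_qqq = -0.402050; k4 = (0.090300, -0.820696, -0.040989, 0.270786)
  Y <- Y + (h/6)(k1 + 2k2 + 2k3 + k4): p = 0.3024, q = -0.2010, dp/dtau = 0.0903, dq/dtau = -0.8210

Answer: p = 0.3024, q = -0.2010, dp/dtau = 0.0903, dq/dtau = -0.8210


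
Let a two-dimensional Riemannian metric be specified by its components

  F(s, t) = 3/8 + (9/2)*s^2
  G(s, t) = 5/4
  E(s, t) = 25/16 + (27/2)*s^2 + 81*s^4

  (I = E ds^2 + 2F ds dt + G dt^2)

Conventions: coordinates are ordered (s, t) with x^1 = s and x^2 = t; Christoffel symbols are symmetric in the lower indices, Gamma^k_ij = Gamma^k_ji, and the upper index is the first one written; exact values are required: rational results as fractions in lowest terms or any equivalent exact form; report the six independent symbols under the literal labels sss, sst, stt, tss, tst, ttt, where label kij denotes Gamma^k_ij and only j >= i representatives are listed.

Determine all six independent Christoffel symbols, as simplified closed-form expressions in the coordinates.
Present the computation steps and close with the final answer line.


E = 25/16 + (27/2)*s^2 + 81*s^4; F = 3/8 + (9/2)*s^2; G = 5/4
Gamma^k_ij = (1/2) g^{kl} (d_i g_jl + d_j g_il - d_l g_ij), with g^inv = (1/(EG-F^2)) [[G, -F], [-F, E]]
first partials: E_s = 27*s + 324*s^3, E_t = 0, F_s = 9*s, F_t = 0, G_s = 0, G_t = 0
D = EG - F^2 = 29/16 + (27/2)*s^2 + 81*s^4
expanded: Gamma^s_ss = (G E_s - 2F F_s + F E_t)/(2D), Gamma^s_st = (G E_t - F G_s)/(2D), Gamma^s_tt = (2G F_t - G G_s - F G_t)/(2D), Gamma^t_ss = (2E F_s - E E_t - F E_s)/(2D), Gamma^t_st = (E G_s - F E_t)/(2D), Gamma^t_tt = (E G_t - 2F F_t + F G_s)/(2D); substitute and cancel common factors

Answer: Gamma_sss = (2592*s^3 + 216*s)/(1296*s^4 + 216*s^2 + 29), Gamma_sst = 0, Gamma_stt = 0, Gamma_tss = 144*s/(1296*s^4 + 216*s^2 + 29), Gamma_tst = 0, Gamma_ttt = 0


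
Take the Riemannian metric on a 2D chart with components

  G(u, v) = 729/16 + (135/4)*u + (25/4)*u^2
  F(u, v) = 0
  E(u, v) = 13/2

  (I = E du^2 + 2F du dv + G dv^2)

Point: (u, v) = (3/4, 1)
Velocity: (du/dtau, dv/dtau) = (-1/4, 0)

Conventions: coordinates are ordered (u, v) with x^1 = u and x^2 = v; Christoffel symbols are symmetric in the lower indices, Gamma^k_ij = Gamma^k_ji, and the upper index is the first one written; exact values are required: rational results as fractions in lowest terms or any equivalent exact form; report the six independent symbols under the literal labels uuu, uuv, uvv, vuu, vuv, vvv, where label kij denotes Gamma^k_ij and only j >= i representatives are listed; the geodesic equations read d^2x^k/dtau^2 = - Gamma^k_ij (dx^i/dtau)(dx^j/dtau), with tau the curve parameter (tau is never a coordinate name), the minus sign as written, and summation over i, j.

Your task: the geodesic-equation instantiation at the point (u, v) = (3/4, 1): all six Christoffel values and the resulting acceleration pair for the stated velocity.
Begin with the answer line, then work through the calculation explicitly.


Answer: Gamma_uuu = 0, Gamma_uuv = 0, Gamma_uvv = -345/104, Gamma_vuu = 0, Gamma_vuv = 20/69, Gamma_vvv = 0; accelerations (d^2u/dtau^2, d^2v/dtau^2) = (0, 0)

E = 13/2, F = 0, G = 4761/64 at the point
E_u = 0, E_v = 0, F_u = 0, F_v = 0, G_u = 345/8, G_v = 0
EG - F^2 = 61893/128;  g^inv = (128/61893) * [[4761/64, 0], [0, 13/2]]
first-kind symbols [ij,l] = (1/2)(d_i g_jl + d_j g_il - d_l g_ij): [uu,u] = E_u/2 = 0, [uu,v] = F_u - E_v/2 = 0, [uv,u] = E_v/2 = 0, [uv,v] = G_u/2 = 345/16, [vv,u] = F_v - G_u/2 = -345/16, [vv,v] = G_v/2 = 0
Gamma^u_ij = (G*[ij,u] - F*[ij,v])/(EG - F^2), Gamma^v_ij = (E*[ij,v] - F*[ij,u])/(EG - F^2)
Gamma_uuu = 0, Gamma_uuv = 0, Gamma_uvv = -345/104, Gamma_vuu = 0, Gamma_vuv = 20/69, Gamma_vvv = 0
d^2u/dtau^2 = -(Gamma_uuu*(-1/4)^2 + 2*Gamma_uuv*(-1/4)*(0) + Gamma_uvv*(0)^2) = 0
d^2v/dtau^2 = -(Gamma_vuu*(-1/4)^2 + 2*Gamma_vuv*(-1/4)*(0) + Gamma_vvv*(0)^2) = 0


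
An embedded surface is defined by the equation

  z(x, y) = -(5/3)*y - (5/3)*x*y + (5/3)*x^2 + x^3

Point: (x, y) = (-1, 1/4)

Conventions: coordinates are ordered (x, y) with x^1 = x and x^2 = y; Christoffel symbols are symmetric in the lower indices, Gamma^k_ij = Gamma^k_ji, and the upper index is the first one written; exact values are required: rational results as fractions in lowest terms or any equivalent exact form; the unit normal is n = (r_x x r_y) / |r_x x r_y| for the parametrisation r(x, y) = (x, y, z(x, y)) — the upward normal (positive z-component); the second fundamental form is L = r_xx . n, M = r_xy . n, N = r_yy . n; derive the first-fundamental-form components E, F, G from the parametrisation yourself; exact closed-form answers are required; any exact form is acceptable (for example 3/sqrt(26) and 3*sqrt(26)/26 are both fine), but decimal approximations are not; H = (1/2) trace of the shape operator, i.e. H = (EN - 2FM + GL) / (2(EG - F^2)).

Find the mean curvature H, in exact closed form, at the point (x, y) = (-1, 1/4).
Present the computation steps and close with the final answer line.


z_x = -3/4, z_y = 0, z_xx = -8/3, z_xy = -5/3, z_yy = 0
E = 25/16, F = 0, G = 1; answer radicand W^2 = 25/16
unnormalised second-form numerators: l = -8/3, m = -5/3, n = 0; L = l/sqrt(25/16), and similarly M = m/sqrt(W^2), N = n/sqrt(W^2)
H = (E*n - 2*F*m + G*l) / (2*(EG - F^2)*sqrt(W^2)); E*n - 2*F*m + G*l = -8/3, EG - F^2 = 25/16, so H = (-64/75)/sqrt(25/16)

Answer: H = -256/375


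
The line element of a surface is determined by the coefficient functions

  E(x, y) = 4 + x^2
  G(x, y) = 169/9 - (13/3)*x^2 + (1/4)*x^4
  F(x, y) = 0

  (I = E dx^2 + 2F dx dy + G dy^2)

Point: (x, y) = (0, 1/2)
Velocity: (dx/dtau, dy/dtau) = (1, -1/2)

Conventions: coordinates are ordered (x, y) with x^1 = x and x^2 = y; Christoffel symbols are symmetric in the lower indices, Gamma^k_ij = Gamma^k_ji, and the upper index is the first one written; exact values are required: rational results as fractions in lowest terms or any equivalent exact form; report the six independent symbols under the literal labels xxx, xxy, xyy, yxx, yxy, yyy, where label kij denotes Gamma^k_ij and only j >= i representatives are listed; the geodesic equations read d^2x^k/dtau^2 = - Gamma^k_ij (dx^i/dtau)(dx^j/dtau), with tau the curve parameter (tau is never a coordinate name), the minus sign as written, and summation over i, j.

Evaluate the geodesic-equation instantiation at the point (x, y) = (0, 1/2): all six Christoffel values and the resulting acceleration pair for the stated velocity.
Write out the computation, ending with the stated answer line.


E = 4, F = 0, G = 169/9 at the point
E_x = 0, E_y = 0, F_x = 0, F_y = 0, G_x = 0, G_y = 0
EG - F^2 = 676/9;  g^inv = (9/676) * [[169/9, 0], [0, 4]]
first-kind symbols [ij,l] = (1/2)(d_i g_jl + d_j g_il - d_l g_ij): [xx,x] = E_x/2 = 0, [xx,y] = F_x - E_y/2 = 0, [xy,x] = E_y/2 = 0, [xy,y] = G_x/2 = 0, [yy,x] = F_y - G_x/2 = 0, [yy,y] = G_y/2 = 0
Gamma^x_ij = (G*[ij,x] - F*[ij,y])/(EG - F^2), Gamma^y_ij = (E*[ij,y] - F*[ij,x])/(EG - F^2)
Gamma_xxx = 0, Gamma_xxy = 0, Gamma_xyy = 0, Gamma_yxx = 0, Gamma_yxy = 0, Gamma_yyy = 0
d^2x/dtau^2 = -(Gamma_xxx*(1)^2 + 2*Gamma_xxy*(1)*(-1/2) + Gamma_xyy*(-1/2)^2) = 0
d^2y/dtau^2 = -(Gamma_yxx*(1)^2 + 2*Gamma_yxy*(1)*(-1/2) + Gamma_yyy*(-1/2)^2) = 0

Answer: Gamma_xxx = 0, Gamma_xxy = 0, Gamma_xyy = 0, Gamma_yxx = 0, Gamma_yxy = 0, Gamma_yyy = 0; accelerations (d^2x/dtau^2, d^2y/dtau^2) = (0, 0)


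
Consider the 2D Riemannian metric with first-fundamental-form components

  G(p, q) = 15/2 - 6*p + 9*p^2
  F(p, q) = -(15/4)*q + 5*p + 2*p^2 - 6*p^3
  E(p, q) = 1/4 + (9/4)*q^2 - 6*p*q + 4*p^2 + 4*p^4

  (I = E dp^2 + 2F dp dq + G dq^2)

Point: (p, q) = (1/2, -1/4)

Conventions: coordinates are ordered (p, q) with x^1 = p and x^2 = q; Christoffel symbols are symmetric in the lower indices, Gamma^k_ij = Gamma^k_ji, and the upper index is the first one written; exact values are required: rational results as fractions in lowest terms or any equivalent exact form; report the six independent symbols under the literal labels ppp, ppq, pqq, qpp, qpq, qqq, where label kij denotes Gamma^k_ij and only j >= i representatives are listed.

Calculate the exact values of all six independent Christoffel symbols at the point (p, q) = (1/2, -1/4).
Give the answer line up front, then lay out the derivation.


Answer: Gamma_ppp = 919/510, Gamma_ppq = -266/85, Gamma_pqq = -504/85, Gamma_qpp = -7/40, Gamma_qpq = 17/10, Gamma_qqq = 14/5

E = 153/64, F = 51/16, G = 27/4 at the point
E_p = 15/2, E_q = -33/8, F_p = 5/2, F_q = -15/4, G_p = 3, G_q = 0
EG - F^2 = 765/128;  g^inv = (128/765) * [[27/4, -51/16], [-51/16, 153/64]]
first-kind symbols [ij,l] = (1/2)(d_i g_jl + d_j g_il - d_l g_ij): [pp,p] = E_p/2 = 15/4, [pp,q] = F_p - E_q/2 = 73/16, [pq,p] = E_q/2 = -33/16, [pq,q] = G_p/2 = 3/2, [qq,p] = F_q - G_p/2 = -21/4, [qq,q] = G_q/2 = 0
Gamma^p_ij = (G*[ij,p] - F*[ij,q])/(EG - F^2), Gamma^q_ij = (E*[ij,q] - F*[ij,p])/(EG - F^2)


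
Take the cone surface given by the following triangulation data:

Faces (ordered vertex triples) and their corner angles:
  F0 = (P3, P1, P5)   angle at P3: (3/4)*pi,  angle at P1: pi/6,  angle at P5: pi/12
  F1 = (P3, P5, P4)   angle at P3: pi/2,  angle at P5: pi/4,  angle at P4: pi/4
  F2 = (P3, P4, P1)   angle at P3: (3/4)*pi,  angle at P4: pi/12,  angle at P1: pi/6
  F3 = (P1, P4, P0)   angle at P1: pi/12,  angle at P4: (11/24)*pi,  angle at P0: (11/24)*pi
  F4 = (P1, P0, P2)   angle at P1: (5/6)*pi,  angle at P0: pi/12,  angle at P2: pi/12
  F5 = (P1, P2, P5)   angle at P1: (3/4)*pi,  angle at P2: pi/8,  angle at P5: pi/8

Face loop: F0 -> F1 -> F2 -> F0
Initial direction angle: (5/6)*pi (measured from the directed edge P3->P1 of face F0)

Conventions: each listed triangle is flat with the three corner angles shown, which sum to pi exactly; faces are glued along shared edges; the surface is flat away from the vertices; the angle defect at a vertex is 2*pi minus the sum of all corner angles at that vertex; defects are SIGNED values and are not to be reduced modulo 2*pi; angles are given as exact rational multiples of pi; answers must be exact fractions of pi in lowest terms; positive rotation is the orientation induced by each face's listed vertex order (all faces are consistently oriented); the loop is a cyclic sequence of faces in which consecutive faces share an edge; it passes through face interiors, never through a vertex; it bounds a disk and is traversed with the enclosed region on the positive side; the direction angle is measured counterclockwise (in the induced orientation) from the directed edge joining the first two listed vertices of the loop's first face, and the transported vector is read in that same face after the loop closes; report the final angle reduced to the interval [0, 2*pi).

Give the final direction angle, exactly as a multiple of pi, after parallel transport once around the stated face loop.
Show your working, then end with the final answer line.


enclosed vertex P3: corner angles sum to 2*pi, defect = 2*pi - 2*pi = 0
by Gauss-Bonnet the loop rotates the vector by the enclosed defect sum (positive orientation, mod 2*pi)
final angle = (5/6)*pi + 0 = (5/6)*pi (mod 2*pi)

Answer: final direction angle = (5/6)*pi


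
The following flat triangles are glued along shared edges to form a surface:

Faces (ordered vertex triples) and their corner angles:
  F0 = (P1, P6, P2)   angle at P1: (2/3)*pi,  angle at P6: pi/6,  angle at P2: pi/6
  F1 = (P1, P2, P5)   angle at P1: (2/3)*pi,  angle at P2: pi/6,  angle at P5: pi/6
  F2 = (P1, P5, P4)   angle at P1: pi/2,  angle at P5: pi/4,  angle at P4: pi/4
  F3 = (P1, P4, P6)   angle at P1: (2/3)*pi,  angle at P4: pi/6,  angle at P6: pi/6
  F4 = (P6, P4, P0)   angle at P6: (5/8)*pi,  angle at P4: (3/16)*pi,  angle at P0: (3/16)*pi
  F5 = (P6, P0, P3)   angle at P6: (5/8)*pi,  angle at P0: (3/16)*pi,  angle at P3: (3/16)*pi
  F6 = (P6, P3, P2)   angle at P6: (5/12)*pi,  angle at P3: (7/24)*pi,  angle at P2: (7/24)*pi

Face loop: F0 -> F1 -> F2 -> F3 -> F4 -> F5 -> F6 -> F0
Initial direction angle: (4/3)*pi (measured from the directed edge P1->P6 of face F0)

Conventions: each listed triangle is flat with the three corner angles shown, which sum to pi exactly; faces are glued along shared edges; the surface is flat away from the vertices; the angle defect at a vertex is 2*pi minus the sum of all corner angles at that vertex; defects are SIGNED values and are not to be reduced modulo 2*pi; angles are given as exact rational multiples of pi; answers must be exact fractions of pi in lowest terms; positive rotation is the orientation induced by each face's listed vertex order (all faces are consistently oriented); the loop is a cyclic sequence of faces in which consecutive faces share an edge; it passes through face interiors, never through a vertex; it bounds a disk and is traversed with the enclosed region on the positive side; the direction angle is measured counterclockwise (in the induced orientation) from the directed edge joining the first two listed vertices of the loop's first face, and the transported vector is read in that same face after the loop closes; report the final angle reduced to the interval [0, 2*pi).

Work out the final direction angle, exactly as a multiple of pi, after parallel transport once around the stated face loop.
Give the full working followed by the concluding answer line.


enclosed vertex P1: corner angles sum to (5/2)*pi, defect = 2*pi - (5/2)*pi = -pi/2
enclosed vertex P6: corner angles sum to 2*pi, defect = 2*pi - 2*pi = 0
by Gauss-Bonnet the loop rotates the vector by the enclosed defect sum (positive orientation, mod 2*pi)
final angle = (4/3)*pi - pi/2 = (5/6)*pi (mod 2*pi)

Answer: final direction angle = (5/6)*pi


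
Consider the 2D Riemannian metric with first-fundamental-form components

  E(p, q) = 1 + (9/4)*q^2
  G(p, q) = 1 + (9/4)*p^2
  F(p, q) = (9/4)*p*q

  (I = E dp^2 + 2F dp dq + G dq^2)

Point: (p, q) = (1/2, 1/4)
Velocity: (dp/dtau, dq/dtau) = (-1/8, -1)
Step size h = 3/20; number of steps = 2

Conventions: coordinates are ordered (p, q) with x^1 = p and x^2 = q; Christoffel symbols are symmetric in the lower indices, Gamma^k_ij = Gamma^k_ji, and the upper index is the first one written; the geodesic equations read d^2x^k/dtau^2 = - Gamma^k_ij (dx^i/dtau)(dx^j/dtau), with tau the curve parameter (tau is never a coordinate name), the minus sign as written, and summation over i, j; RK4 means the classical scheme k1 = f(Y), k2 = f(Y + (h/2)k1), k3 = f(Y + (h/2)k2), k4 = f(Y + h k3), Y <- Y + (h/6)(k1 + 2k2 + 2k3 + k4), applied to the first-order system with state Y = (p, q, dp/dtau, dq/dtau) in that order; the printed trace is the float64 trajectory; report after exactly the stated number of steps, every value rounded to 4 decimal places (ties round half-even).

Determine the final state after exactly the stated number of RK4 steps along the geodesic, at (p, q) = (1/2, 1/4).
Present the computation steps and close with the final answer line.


f(Y) = (dp/dtau, dq/dtau, -Gamma^p_ij Y'^i Y'^j, -Gamma^q_ij Y'^i Y'^j) with the Gammas evaluated at the stage position; h = 0.150000; intermediate values shown to 6 dp
step 0: p = 0.5000, q = 0.2500, dp/dtau = -0.1250, dq/dtau = -1.0000
step 1:
  k1: at (p, q) = (0.500000, 0.250000), (dp/dtau, dq/dtau) = (-0.125000, -1.000000); Gamma_ppp = 0.000000, Gamma_ppq = 0.330275, Gamma_pqq = 0.000000, Gamma_qpp = 0.000000, Gamma_qpq = 0.660550, Gamma_qqq = 0.000000; k1 = (-0.125000, -1.000000, -0.082569, -0.165138)
  k2: at (p, q) = (0.490625, 0.175000), (dp/dtau, dq/dtau) = (-0.131193, -1.012385); Gamma_ppp = 0.000000, Gamma_ppq = 0.244488, Gamma_pqq = 0.000000, Gamma_qpp = 0.000000, Gamma_qpq = 0.685439, Gamma_qqq = 0.000000; k2 = (-0.131193, -1.012385, -0.064945, -0.182077)
  k3: at (p, q) = (0.490161, 0.174071), (dp/dtau, dq/dtau) = (-0.129871, -1.013656); Gamma_ppp = 0.000000, Gamma_ppq = 0.243455, Gamma_pqq = 0.000000, Gamma_qpp = 0.000000, Gamma_qpq = 0.685537, Gamma_qqq = 0.000000; k3 = (-0.129871, -1.013656, -0.064099, -0.180494)
  k4: at (p, q) = (0.480519, 0.097952), (dp/dtau, dq/dtau) = (-0.134615, -1.027074); Gamma_ppp = 0.000000, Gamma_ppq = 0.143008, Gamma_pqq = 0.000000, Gamma_qpp = 0.000000, Gamma_qpq = 0.701552, Gamma_qqq = 0.000000; k4 = (-0.134615, -1.027074, -0.039544, -0.193992)
  Y <- Y + (h/6)(k1 + 2k2 + 2k3 + k4): p = 0.4805, q = 0.0980, dp/dtau = -0.1345, dq/dtau = -1.0271
step 2:
  k1: at (p, q) = (0.480456, 0.098021), (dp/dtau, dq/dtau) = (-0.134505, -1.027107); Gamma_ppp = 0.000000, Gamma_ppq = 0.143119, Gamma_pqq = 0.000000, Gamma_qpp = 0.000000, Gamma_qpq = 0.701508, Gamma_qqq = 0.000000; k1 = (-0.134505, -1.027107, -0.039544, -0.193828)
  k2: at (p, q) = (0.470369, 0.020988), (dp/dtau, dq/dtau) = (-0.137471, -1.041644); Gamma_ppp = 0.000000, Gamma_ppq = 0.031507, Gamma_pqq = 0.000000, Gamma_qpp = 0.000000, Gamma_qpq = 0.706120, Gamma_qqq = 0.000000; k2 = (-0.137471, -1.041644, -0.009023, -0.202227)
  k3: at (p, q) = (0.470146, 0.019898), (dp/dtau, dq/dtau) = (-0.135182, -1.042274); Gamma_ppp = 0.000000, Gamma_ppq = 0.029882, Gamma_pqq = 0.000000, Gamma_qpp = 0.000000, Gamma_qpq = 0.706055, Gamma_qqq = 0.000000; k3 = (-0.135182, -1.042274, -0.008421, -0.198961)
  k4: at (p, q) = (0.460179, -0.058320), (dp/dtau, dq/dtau) = (-0.135768, -1.056951); Gamma_ppp = 0.000000, Gamma_ppq = -0.088416, Gamma_pqq = 0.000000, Gamma_qpp = 0.000000, Gamma_qpq = 0.697653, Gamma_qqq = 0.000000; k4 = (-0.135768, -1.056951, 0.025375, -0.200227)
  Y <- Y + (h/6)(k1 + 2k2 + 2k3 + k4): p = 0.4601, q = -0.0583, dp/dtau = -0.1357, dq/dtau = -1.0570

Answer: p = 0.4601, q = -0.0583, dp/dtau = -0.1357, dq/dtau = -1.0570


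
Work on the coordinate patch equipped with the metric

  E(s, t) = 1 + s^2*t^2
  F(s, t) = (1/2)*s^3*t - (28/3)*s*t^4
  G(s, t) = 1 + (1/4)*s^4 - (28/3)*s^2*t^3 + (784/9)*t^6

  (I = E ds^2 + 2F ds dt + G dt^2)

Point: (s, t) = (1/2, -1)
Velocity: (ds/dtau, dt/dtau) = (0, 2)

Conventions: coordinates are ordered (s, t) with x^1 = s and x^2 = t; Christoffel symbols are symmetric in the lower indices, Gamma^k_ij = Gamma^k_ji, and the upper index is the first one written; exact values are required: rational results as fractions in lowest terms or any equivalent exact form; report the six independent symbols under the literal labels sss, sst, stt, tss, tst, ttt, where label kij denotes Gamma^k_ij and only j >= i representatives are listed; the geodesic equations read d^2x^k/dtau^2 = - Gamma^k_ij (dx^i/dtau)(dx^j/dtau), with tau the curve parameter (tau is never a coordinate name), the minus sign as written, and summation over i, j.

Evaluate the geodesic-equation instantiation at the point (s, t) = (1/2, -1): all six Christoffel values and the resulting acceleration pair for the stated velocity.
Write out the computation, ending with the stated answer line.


E = 5/4, F = -227/48, G = 52105/576 at the point
E_s = 1, E_t = -1/2, F_s = -233/24, F_t = 899/48, G_s = 227/24, G_t = -1589/3
EG - F^2 = 52249/576;  g^inv = (576/52249) * [[52105/576, 227/48], [227/48, 5/4]]
first-kind symbols [ij,l] = (1/2)(d_i g_jl + d_j g_il - d_l g_ij): [ss,s] = E_s/2 = 1/2, [ss,t] = F_s - E_t/2 = -227/24, [st,s] = E_t/2 = -1/4, [st,t] = G_s/2 = 227/48, [tt,s] = F_t - G_s/2 = 14, [tt,t] = G_t/2 = -1589/6
Gamma^s_ij = (G*[ij,s] - F*[ij,t])/(EG - F^2), Gamma^t_ij = (E*[ij,t] - F*[ij,s])/(EG - F^2)
Gamma_sss = 288/52249, Gamma_sst = -144/52249, Gamma_stt = 8064/52249, Gamma_tss = -5448/52249, Gamma_tst = 2724/52249, Gamma_ttt = -152544/52249
d^2s/dtau^2 = -(Gamma_sss*(0)^2 + 2*Gamma_sst*(0)*(2) + Gamma_stt*(2)^2) = -32256/52249
d^2t/dtau^2 = -(Gamma_tss*(0)^2 + 2*Gamma_tst*(0)*(2) + Gamma_ttt*(2)^2) = 610176/52249

Answer: Gamma_sss = 288/52249, Gamma_sst = -144/52249, Gamma_stt = 8064/52249, Gamma_tss = -5448/52249, Gamma_tst = 2724/52249, Gamma_ttt = -152544/52249; accelerations (d^2s/dtau^2, d^2t/dtau^2) = (-32256/52249, 610176/52249)
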